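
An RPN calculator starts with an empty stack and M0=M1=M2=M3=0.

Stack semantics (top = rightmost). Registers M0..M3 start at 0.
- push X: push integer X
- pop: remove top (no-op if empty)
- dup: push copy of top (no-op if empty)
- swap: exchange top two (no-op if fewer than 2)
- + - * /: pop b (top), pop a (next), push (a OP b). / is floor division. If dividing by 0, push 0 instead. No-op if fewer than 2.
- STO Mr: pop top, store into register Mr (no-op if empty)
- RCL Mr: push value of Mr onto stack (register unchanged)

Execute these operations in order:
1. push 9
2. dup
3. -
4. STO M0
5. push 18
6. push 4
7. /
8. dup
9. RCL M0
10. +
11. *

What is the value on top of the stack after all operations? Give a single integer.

After op 1 (push 9): stack=[9] mem=[0,0,0,0]
After op 2 (dup): stack=[9,9] mem=[0,0,0,0]
After op 3 (-): stack=[0] mem=[0,0,0,0]
After op 4 (STO M0): stack=[empty] mem=[0,0,0,0]
After op 5 (push 18): stack=[18] mem=[0,0,0,0]
After op 6 (push 4): stack=[18,4] mem=[0,0,0,0]
After op 7 (/): stack=[4] mem=[0,0,0,0]
After op 8 (dup): stack=[4,4] mem=[0,0,0,0]
After op 9 (RCL M0): stack=[4,4,0] mem=[0,0,0,0]
After op 10 (+): stack=[4,4] mem=[0,0,0,0]
After op 11 (*): stack=[16] mem=[0,0,0,0]

Answer: 16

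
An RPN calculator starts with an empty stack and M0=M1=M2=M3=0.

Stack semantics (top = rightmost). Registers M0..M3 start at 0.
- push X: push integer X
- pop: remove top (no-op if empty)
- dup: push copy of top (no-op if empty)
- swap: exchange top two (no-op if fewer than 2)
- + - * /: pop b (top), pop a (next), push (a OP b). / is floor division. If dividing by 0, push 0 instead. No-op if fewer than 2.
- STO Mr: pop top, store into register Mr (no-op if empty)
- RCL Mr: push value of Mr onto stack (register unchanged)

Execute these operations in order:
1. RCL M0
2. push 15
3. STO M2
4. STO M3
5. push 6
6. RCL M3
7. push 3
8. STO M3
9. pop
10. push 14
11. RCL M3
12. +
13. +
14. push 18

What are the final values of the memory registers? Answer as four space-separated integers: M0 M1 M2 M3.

After op 1 (RCL M0): stack=[0] mem=[0,0,0,0]
After op 2 (push 15): stack=[0,15] mem=[0,0,0,0]
After op 3 (STO M2): stack=[0] mem=[0,0,15,0]
After op 4 (STO M3): stack=[empty] mem=[0,0,15,0]
After op 5 (push 6): stack=[6] mem=[0,0,15,0]
After op 6 (RCL M3): stack=[6,0] mem=[0,0,15,0]
After op 7 (push 3): stack=[6,0,3] mem=[0,0,15,0]
After op 8 (STO M3): stack=[6,0] mem=[0,0,15,3]
After op 9 (pop): stack=[6] mem=[0,0,15,3]
After op 10 (push 14): stack=[6,14] mem=[0,0,15,3]
After op 11 (RCL M3): stack=[6,14,3] mem=[0,0,15,3]
After op 12 (+): stack=[6,17] mem=[0,0,15,3]
After op 13 (+): stack=[23] mem=[0,0,15,3]
After op 14 (push 18): stack=[23,18] mem=[0,0,15,3]

Answer: 0 0 15 3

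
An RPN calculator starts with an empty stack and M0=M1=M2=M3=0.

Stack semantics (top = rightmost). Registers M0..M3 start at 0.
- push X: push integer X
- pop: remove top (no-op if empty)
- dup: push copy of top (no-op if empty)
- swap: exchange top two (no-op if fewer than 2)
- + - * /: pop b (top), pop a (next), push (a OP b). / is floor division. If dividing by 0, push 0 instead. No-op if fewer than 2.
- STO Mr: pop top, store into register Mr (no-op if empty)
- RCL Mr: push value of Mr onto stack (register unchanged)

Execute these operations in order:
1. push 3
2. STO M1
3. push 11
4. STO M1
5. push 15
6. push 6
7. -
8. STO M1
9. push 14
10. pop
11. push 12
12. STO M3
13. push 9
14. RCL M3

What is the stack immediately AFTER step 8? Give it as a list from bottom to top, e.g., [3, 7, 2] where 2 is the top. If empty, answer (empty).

After op 1 (push 3): stack=[3] mem=[0,0,0,0]
After op 2 (STO M1): stack=[empty] mem=[0,3,0,0]
After op 3 (push 11): stack=[11] mem=[0,3,0,0]
After op 4 (STO M1): stack=[empty] mem=[0,11,0,0]
After op 5 (push 15): stack=[15] mem=[0,11,0,0]
After op 6 (push 6): stack=[15,6] mem=[0,11,0,0]
After op 7 (-): stack=[9] mem=[0,11,0,0]
After op 8 (STO M1): stack=[empty] mem=[0,9,0,0]

(empty)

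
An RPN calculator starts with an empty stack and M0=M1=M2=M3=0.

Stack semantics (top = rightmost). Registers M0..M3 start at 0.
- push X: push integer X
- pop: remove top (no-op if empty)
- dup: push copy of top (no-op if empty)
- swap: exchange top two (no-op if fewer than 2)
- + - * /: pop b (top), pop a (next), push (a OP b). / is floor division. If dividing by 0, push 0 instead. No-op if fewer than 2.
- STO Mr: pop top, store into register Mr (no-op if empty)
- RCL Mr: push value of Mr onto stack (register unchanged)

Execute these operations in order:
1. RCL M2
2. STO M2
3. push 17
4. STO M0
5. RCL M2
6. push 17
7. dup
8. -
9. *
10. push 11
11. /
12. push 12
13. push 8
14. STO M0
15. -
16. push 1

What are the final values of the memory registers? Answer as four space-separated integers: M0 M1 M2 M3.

After op 1 (RCL M2): stack=[0] mem=[0,0,0,0]
After op 2 (STO M2): stack=[empty] mem=[0,0,0,0]
After op 3 (push 17): stack=[17] mem=[0,0,0,0]
After op 4 (STO M0): stack=[empty] mem=[17,0,0,0]
After op 5 (RCL M2): stack=[0] mem=[17,0,0,0]
After op 6 (push 17): stack=[0,17] mem=[17,0,0,0]
After op 7 (dup): stack=[0,17,17] mem=[17,0,0,0]
After op 8 (-): stack=[0,0] mem=[17,0,0,0]
After op 9 (*): stack=[0] mem=[17,0,0,0]
After op 10 (push 11): stack=[0,11] mem=[17,0,0,0]
After op 11 (/): stack=[0] mem=[17,0,0,0]
After op 12 (push 12): stack=[0,12] mem=[17,0,0,0]
After op 13 (push 8): stack=[0,12,8] mem=[17,0,0,0]
After op 14 (STO M0): stack=[0,12] mem=[8,0,0,0]
After op 15 (-): stack=[-12] mem=[8,0,0,0]
After op 16 (push 1): stack=[-12,1] mem=[8,0,0,0]

Answer: 8 0 0 0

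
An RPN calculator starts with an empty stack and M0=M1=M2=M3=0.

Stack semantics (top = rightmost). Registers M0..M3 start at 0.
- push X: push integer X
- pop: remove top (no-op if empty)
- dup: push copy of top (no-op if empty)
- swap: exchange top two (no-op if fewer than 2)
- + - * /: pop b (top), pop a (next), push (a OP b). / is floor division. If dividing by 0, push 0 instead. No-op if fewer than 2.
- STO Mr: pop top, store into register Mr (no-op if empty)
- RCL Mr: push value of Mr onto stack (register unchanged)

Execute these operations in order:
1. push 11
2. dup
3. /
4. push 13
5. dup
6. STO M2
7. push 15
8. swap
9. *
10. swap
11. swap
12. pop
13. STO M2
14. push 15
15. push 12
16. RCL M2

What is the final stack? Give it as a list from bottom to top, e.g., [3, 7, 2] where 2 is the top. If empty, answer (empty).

After op 1 (push 11): stack=[11] mem=[0,0,0,0]
After op 2 (dup): stack=[11,11] mem=[0,0,0,0]
After op 3 (/): stack=[1] mem=[0,0,0,0]
After op 4 (push 13): stack=[1,13] mem=[0,0,0,0]
After op 5 (dup): stack=[1,13,13] mem=[0,0,0,0]
After op 6 (STO M2): stack=[1,13] mem=[0,0,13,0]
After op 7 (push 15): stack=[1,13,15] mem=[0,0,13,0]
After op 8 (swap): stack=[1,15,13] mem=[0,0,13,0]
After op 9 (*): stack=[1,195] mem=[0,0,13,0]
After op 10 (swap): stack=[195,1] mem=[0,0,13,0]
After op 11 (swap): stack=[1,195] mem=[0,0,13,0]
After op 12 (pop): stack=[1] mem=[0,0,13,0]
After op 13 (STO M2): stack=[empty] mem=[0,0,1,0]
After op 14 (push 15): stack=[15] mem=[0,0,1,0]
After op 15 (push 12): stack=[15,12] mem=[0,0,1,0]
After op 16 (RCL M2): stack=[15,12,1] mem=[0,0,1,0]

Answer: [15, 12, 1]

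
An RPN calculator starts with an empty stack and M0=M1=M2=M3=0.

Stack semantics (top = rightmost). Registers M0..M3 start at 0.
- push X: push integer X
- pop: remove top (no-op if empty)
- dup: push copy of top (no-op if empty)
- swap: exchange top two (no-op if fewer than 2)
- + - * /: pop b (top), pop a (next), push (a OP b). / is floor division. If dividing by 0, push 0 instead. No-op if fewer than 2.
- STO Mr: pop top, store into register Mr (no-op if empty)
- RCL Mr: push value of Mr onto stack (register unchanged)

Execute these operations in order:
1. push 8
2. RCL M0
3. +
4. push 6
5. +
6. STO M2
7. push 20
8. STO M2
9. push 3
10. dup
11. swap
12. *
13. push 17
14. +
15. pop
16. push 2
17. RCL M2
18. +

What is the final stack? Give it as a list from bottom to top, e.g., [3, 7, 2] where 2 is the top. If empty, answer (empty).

After op 1 (push 8): stack=[8] mem=[0,0,0,0]
After op 2 (RCL M0): stack=[8,0] mem=[0,0,0,0]
After op 3 (+): stack=[8] mem=[0,0,0,0]
After op 4 (push 6): stack=[8,6] mem=[0,0,0,0]
After op 5 (+): stack=[14] mem=[0,0,0,0]
After op 6 (STO M2): stack=[empty] mem=[0,0,14,0]
After op 7 (push 20): stack=[20] mem=[0,0,14,0]
After op 8 (STO M2): stack=[empty] mem=[0,0,20,0]
After op 9 (push 3): stack=[3] mem=[0,0,20,0]
After op 10 (dup): stack=[3,3] mem=[0,0,20,0]
After op 11 (swap): stack=[3,3] mem=[0,0,20,0]
After op 12 (*): stack=[9] mem=[0,0,20,0]
After op 13 (push 17): stack=[9,17] mem=[0,0,20,0]
After op 14 (+): stack=[26] mem=[0,0,20,0]
After op 15 (pop): stack=[empty] mem=[0,0,20,0]
After op 16 (push 2): stack=[2] mem=[0,0,20,0]
After op 17 (RCL M2): stack=[2,20] mem=[0,0,20,0]
After op 18 (+): stack=[22] mem=[0,0,20,0]

Answer: [22]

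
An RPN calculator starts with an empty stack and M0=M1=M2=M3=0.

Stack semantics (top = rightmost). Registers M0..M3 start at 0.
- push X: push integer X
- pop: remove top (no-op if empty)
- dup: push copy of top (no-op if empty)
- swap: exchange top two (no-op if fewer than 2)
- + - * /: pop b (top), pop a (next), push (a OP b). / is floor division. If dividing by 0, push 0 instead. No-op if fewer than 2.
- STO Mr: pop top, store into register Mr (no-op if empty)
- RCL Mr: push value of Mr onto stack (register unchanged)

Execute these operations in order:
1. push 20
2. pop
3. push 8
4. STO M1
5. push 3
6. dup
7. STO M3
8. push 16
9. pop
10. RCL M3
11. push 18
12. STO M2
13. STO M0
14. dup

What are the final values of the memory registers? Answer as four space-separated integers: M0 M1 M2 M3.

After op 1 (push 20): stack=[20] mem=[0,0,0,0]
After op 2 (pop): stack=[empty] mem=[0,0,0,0]
After op 3 (push 8): stack=[8] mem=[0,0,0,0]
After op 4 (STO M1): stack=[empty] mem=[0,8,0,0]
After op 5 (push 3): stack=[3] mem=[0,8,0,0]
After op 6 (dup): stack=[3,3] mem=[0,8,0,0]
After op 7 (STO M3): stack=[3] mem=[0,8,0,3]
After op 8 (push 16): stack=[3,16] mem=[0,8,0,3]
After op 9 (pop): stack=[3] mem=[0,8,0,3]
After op 10 (RCL M3): stack=[3,3] mem=[0,8,0,3]
After op 11 (push 18): stack=[3,3,18] mem=[0,8,0,3]
After op 12 (STO M2): stack=[3,3] mem=[0,8,18,3]
After op 13 (STO M0): stack=[3] mem=[3,8,18,3]
After op 14 (dup): stack=[3,3] mem=[3,8,18,3]

Answer: 3 8 18 3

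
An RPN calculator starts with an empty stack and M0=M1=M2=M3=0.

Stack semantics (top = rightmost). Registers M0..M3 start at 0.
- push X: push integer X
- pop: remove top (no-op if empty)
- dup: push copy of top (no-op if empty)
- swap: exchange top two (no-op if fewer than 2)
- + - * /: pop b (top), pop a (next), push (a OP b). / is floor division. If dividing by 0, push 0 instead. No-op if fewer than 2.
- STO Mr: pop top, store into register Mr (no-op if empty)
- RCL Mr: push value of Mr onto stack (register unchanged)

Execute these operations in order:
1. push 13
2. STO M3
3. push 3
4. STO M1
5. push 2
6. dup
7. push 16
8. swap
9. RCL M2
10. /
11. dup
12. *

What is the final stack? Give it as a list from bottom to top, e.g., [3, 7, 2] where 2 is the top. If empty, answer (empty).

After op 1 (push 13): stack=[13] mem=[0,0,0,0]
After op 2 (STO M3): stack=[empty] mem=[0,0,0,13]
After op 3 (push 3): stack=[3] mem=[0,0,0,13]
After op 4 (STO M1): stack=[empty] mem=[0,3,0,13]
After op 5 (push 2): stack=[2] mem=[0,3,0,13]
After op 6 (dup): stack=[2,2] mem=[0,3,0,13]
After op 7 (push 16): stack=[2,2,16] mem=[0,3,0,13]
After op 8 (swap): stack=[2,16,2] mem=[0,3,0,13]
After op 9 (RCL M2): stack=[2,16,2,0] mem=[0,3,0,13]
After op 10 (/): stack=[2,16,0] mem=[0,3,0,13]
After op 11 (dup): stack=[2,16,0,0] mem=[0,3,0,13]
After op 12 (*): stack=[2,16,0] mem=[0,3,0,13]

Answer: [2, 16, 0]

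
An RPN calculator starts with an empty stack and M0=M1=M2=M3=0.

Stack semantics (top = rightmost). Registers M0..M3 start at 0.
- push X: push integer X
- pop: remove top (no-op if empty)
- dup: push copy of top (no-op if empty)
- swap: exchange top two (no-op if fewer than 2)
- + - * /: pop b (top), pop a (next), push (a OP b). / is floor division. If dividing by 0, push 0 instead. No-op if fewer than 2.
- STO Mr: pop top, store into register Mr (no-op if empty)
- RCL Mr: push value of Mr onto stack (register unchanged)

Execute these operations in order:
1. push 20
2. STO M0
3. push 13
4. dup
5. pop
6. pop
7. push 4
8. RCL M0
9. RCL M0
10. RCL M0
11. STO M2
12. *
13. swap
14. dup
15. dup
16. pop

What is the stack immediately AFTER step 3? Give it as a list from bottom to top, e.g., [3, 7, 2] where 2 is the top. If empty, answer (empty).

After op 1 (push 20): stack=[20] mem=[0,0,0,0]
After op 2 (STO M0): stack=[empty] mem=[20,0,0,0]
After op 3 (push 13): stack=[13] mem=[20,0,0,0]

[13]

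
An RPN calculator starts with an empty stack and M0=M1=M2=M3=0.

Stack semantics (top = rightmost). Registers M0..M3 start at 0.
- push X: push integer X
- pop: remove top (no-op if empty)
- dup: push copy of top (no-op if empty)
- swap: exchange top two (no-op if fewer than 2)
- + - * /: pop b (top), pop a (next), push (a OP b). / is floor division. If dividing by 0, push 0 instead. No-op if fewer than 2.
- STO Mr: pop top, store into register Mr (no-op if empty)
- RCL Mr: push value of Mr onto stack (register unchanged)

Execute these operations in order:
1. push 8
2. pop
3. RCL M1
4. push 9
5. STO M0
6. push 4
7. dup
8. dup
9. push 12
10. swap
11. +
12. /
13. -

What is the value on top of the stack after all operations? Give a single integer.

After op 1 (push 8): stack=[8] mem=[0,0,0,0]
After op 2 (pop): stack=[empty] mem=[0,0,0,0]
After op 3 (RCL M1): stack=[0] mem=[0,0,0,0]
After op 4 (push 9): stack=[0,9] mem=[0,0,0,0]
After op 5 (STO M0): stack=[0] mem=[9,0,0,0]
After op 6 (push 4): stack=[0,4] mem=[9,0,0,0]
After op 7 (dup): stack=[0,4,4] mem=[9,0,0,0]
After op 8 (dup): stack=[0,4,4,4] mem=[9,0,0,0]
After op 9 (push 12): stack=[0,4,4,4,12] mem=[9,0,0,0]
After op 10 (swap): stack=[0,4,4,12,4] mem=[9,0,0,0]
After op 11 (+): stack=[0,4,4,16] mem=[9,0,0,0]
After op 12 (/): stack=[0,4,0] mem=[9,0,0,0]
After op 13 (-): stack=[0,4] mem=[9,0,0,0]

Answer: 4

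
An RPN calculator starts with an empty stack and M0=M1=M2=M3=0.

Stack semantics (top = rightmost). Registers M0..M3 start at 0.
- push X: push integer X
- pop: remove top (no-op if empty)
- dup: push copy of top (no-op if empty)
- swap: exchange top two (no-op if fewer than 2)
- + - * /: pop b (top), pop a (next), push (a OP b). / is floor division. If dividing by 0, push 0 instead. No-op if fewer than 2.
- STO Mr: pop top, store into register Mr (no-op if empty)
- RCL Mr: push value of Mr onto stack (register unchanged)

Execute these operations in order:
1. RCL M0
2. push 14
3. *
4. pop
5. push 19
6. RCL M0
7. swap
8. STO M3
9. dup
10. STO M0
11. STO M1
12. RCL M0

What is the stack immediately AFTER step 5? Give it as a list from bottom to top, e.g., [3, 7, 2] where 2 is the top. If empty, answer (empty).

After op 1 (RCL M0): stack=[0] mem=[0,0,0,0]
After op 2 (push 14): stack=[0,14] mem=[0,0,0,0]
After op 3 (*): stack=[0] mem=[0,0,0,0]
After op 4 (pop): stack=[empty] mem=[0,0,0,0]
After op 5 (push 19): stack=[19] mem=[0,0,0,0]

[19]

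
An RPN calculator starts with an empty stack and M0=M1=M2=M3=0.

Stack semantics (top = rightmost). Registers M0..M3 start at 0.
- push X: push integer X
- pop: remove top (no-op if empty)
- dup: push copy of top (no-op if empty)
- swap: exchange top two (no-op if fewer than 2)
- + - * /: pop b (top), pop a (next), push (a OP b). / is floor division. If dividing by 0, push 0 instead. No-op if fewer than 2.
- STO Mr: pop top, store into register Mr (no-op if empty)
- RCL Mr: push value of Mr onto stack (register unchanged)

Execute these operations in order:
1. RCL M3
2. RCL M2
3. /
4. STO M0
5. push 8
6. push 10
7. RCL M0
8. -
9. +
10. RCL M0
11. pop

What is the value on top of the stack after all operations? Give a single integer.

After op 1 (RCL M3): stack=[0] mem=[0,0,0,0]
After op 2 (RCL M2): stack=[0,0] mem=[0,0,0,0]
After op 3 (/): stack=[0] mem=[0,0,0,0]
After op 4 (STO M0): stack=[empty] mem=[0,0,0,0]
After op 5 (push 8): stack=[8] mem=[0,0,0,0]
After op 6 (push 10): stack=[8,10] mem=[0,0,0,0]
After op 7 (RCL M0): stack=[8,10,0] mem=[0,0,0,0]
After op 8 (-): stack=[8,10] mem=[0,0,0,0]
After op 9 (+): stack=[18] mem=[0,0,0,0]
After op 10 (RCL M0): stack=[18,0] mem=[0,0,0,0]
After op 11 (pop): stack=[18] mem=[0,0,0,0]

Answer: 18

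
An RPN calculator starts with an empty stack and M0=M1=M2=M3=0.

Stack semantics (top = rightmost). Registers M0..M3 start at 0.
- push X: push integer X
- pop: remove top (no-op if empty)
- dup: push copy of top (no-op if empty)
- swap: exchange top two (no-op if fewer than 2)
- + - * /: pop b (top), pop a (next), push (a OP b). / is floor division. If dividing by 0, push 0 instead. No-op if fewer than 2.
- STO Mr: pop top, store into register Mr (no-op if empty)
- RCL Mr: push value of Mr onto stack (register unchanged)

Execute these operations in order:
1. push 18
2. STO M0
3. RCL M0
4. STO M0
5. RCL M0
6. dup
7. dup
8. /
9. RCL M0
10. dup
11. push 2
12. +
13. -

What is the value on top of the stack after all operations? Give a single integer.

After op 1 (push 18): stack=[18] mem=[0,0,0,0]
After op 2 (STO M0): stack=[empty] mem=[18,0,0,0]
After op 3 (RCL M0): stack=[18] mem=[18,0,0,0]
After op 4 (STO M0): stack=[empty] mem=[18,0,0,0]
After op 5 (RCL M0): stack=[18] mem=[18,0,0,0]
After op 6 (dup): stack=[18,18] mem=[18,0,0,0]
After op 7 (dup): stack=[18,18,18] mem=[18,0,0,0]
After op 8 (/): stack=[18,1] mem=[18,0,0,0]
After op 9 (RCL M0): stack=[18,1,18] mem=[18,0,0,0]
After op 10 (dup): stack=[18,1,18,18] mem=[18,0,0,0]
After op 11 (push 2): stack=[18,1,18,18,2] mem=[18,0,0,0]
After op 12 (+): stack=[18,1,18,20] mem=[18,0,0,0]
After op 13 (-): stack=[18,1,-2] mem=[18,0,0,0]

Answer: -2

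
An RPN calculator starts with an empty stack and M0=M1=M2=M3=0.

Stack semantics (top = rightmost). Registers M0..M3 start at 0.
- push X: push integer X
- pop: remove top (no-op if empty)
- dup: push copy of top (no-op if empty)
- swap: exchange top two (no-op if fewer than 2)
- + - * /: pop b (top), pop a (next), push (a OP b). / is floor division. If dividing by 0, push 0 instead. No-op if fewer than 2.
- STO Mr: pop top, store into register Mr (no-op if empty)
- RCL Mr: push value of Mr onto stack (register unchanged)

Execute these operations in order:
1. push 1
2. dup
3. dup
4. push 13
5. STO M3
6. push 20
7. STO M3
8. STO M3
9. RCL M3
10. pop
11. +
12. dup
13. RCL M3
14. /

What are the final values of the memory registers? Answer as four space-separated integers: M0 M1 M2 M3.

Answer: 0 0 0 1

Derivation:
After op 1 (push 1): stack=[1] mem=[0,0,0,0]
After op 2 (dup): stack=[1,1] mem=[0,0,0,0]
After op 3 (dup): stack=[1,1,1] mem=[0,0,0,0]
After op 4 (push 13): stack=[1,1,1,13] mem=[0,0,0,0]
After op 5 (STO M3): stack=[1,1,1] mem=[0,0,0,13]
After op 6 (push 20): stack=[1,1,1,20] mem=[0,0,0,13]
After op 7 (STO M3): stack=[1,1,1] mem=[0,0,0,20]
After op 8 (STO M3): stack=[1,1] mem=[0,0,0,1]
After op 9 (RCL M3): stack=[1,1,1] mem=[0,0,0,1]
After op 10 (pop): stack=[1,1] mem=[0,0,0,1]
After op 11 (+): stack=[2] mem=[0,0,0,1]
After op 12 (dup): stack=[2,2] mem=[0,0,0,1]
After op 13 (RCL M3): stack=[2,2,1] mem=[0,0,0,1]
After op 14 (/): stack=[2,2] mem=[0,0,0,1]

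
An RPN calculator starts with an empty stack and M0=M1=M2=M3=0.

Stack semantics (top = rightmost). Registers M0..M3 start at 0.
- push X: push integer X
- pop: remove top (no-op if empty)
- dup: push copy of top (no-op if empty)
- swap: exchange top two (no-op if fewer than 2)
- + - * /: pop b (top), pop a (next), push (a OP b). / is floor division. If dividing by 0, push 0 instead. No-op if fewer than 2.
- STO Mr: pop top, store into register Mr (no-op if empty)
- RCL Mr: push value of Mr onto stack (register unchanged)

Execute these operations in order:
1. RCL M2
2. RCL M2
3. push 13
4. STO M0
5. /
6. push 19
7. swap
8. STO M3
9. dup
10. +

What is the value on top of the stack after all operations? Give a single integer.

Answer: 38

Derivation:
After op 1 (RCL M2): stack=[0] mem=[0,0,0,0]
After op 2 (RCL M2): stack=[0,0] mem=[0,0,0,0]
After op 3 (push 13): stack=[0,0,13] mem=[0,0,0,0]
After op 4 (STO M0): stack=[0,0] mem=[13,0,0,0]
After op 5 (/): stack=[0] mem=[13,0,0,0]
After op 6 (push 19): stack=[0,19] mem=[13,0,0,0]
After op 7 (swap): stack=[19,0] mem=[13,0,0,0]
After op 8 (STO M3): stack=[19] mem=[13,0,0,0]
After op 9 (dup): stack=[19,19] mem=[13,0,0,0]
After op 10 (+): stack=[38] mem=[13,0,0,0]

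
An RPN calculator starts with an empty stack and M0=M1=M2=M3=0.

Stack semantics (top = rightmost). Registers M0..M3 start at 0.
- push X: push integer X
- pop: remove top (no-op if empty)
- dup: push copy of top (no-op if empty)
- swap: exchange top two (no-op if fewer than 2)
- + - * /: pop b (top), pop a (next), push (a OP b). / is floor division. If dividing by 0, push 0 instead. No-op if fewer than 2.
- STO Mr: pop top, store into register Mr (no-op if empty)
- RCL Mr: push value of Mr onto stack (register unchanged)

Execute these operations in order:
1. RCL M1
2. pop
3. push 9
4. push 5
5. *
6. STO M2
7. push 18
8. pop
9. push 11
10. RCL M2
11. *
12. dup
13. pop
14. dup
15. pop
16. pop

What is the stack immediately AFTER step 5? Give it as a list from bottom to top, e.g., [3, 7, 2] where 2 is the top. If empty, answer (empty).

After op 1 (RCL M1): stack=[0] mem=[0,0,0,0]
After op 2 (pop): stack=[empty] mem=[0,0,0,0]
After op 3 (push 9): stack=[9] mem=[0,0,0,0]
After op 4 (push 5): stack=[9,5] mem=[0,0,0,0]
After op 5 (*): stack=[45] mem=[0,0,0,0]

[45]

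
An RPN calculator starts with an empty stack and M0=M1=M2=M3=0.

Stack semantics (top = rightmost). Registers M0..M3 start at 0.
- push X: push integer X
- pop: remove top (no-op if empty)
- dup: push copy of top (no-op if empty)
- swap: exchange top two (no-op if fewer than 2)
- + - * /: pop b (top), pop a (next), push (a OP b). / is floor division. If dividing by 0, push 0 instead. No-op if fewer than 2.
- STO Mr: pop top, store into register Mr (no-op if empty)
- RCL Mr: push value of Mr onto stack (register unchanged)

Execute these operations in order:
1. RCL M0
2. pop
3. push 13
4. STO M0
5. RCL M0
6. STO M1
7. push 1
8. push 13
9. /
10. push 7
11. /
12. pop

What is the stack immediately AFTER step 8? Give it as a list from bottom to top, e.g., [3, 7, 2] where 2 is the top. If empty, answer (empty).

After op 1 (RCL M0): stack=[0] mem=[0,0,0,0]
After op 2 (pop): stack=[empty] mem=[0,0,0,0]
After op 3 (push 13): stack=[13] mem=[0,0,0,0]
After op 4 (STO M0): stack=[empty] mem=[13,0,0,0]
After op 5 (RCL M0): stack=[13] mem=[13,0,0,0]
After op 6 (STO M1): stack=[empty] mem=[13,13,0,0]
After op 7 (push 1): stack=[1] mem=[13,13,0,0]
After op 8 (push 13): stack=[1,13] mem=[13,13,0,0]

[1, 13]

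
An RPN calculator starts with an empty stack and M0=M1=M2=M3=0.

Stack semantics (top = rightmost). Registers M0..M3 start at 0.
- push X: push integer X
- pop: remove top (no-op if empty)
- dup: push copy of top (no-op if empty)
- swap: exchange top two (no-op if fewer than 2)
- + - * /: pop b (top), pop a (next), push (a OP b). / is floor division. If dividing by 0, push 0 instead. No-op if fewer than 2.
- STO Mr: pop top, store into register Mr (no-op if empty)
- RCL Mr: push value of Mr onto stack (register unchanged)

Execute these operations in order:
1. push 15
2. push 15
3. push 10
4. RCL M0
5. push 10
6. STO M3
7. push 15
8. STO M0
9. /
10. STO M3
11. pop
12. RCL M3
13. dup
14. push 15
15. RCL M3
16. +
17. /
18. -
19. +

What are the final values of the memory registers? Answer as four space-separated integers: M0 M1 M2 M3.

After op 1 (push 15): stack=[15] mem=[0,0,0,0]
After op 2 (push 15): stack=[15,15] mem=[0,0,0,0]
After op 3 (push 10): stack=[15,15,10] mem=[0,0,0,0]
After op 4 (RCL M0): stack=[15,15,10,0] mem=[0,0,0,0]
After op 5 (push 10): stack=[15,15,10,0,10] mem=[0,0,0,0]
After op 6 (STO M3): stack=[15,15,10,0] mem=[0,0,0,10]
After op 7 (push 15): stack=[15,15,10,0,15] mem=[0,0,0,10]
After op 8 (STO M0): stack=[15,15,10,0] mem=[15,0,0,10]
After op 9 (/): stack=[15,15,0] mem=[15,0,0,10]
After op 10 (STO M3): stack=[15,15] mem=[15,0,0,0]
After op 11 (pop): stack=[15] mem=[15,0,0,0]
After op 12 (RCL M3): stack=[15,0] mem=[15,0,0,0]
After op 13 (dup): stack=[15,0,0] mem=[15,0,0,0]
After op 14 (push 15): stack=[15,0,0,15] mem=[15,0,0,0]
After op 15 (RCL M3): stack=[15,0,0,15,0] mem=[15,0,0,0]
After op 16 (+): stack=[15,0,0,15] mem=[15,0,0,0]
After op 17 (/): stack=[15,0,0] mem=[15,0,0,0]
After op 18 (-): stack=[15,0] mem=[15,0,0,0]
After op 19 (+): stack=[15] mem=[15,0,0,0]

Answer: 15 0 0 0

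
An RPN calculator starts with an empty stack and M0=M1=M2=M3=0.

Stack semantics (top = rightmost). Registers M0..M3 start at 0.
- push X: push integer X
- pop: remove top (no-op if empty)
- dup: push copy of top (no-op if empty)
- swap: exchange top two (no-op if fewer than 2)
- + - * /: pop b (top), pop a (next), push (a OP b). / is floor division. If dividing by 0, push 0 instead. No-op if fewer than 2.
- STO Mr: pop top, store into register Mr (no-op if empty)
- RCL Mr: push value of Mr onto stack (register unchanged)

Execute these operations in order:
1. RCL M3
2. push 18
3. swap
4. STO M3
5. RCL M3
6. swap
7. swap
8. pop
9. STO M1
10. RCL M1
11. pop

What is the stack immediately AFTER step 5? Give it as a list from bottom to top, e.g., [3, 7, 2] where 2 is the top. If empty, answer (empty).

After op 1 (RCL M3): stack=[0] mem=[0,0,0,0]
After op 2 (push 18): stack=[0,18] mem=[0,0,0,0]
After op 3 (swap): stack=[18,0] mem=[0,0,0,0]
After op 4 (STO M3): stack=[18] mem=[0,0,0,0]
After op 5 (RCL M3): stack=[18,0] mem=[0,0,0,0]

[18, 0]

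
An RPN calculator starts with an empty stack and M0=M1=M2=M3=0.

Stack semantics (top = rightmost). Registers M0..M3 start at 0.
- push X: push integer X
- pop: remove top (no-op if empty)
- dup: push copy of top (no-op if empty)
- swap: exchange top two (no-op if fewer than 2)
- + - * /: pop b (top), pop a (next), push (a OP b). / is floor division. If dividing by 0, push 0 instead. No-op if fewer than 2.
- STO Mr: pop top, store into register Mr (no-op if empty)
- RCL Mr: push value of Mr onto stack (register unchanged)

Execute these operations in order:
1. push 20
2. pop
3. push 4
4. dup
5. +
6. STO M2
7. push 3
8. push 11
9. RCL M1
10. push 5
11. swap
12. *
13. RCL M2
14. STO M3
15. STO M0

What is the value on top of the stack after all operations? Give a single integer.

After op 1 (push 20): stack=[20] mem=[0,0,0,0]
After op 2 (pop): stack=[empty] mem=[0,0,0,0]
After op 3 (push 4): stack=[4] mem=[0,0,0,0]
After op 4 (dup): stack=[4,4] mem=[0,0,0,0]
After op 5 (+): stack=[8] mem=[0,0,0,0]
After op 6 (STO M2): stack=[empty] mem=[0,0,8,0]
After op 7 (push 3): stack=[3] mem=[0,0,8,0]
After op 8 (push 11): stack=[3,11] mem=[0,0,8,0]
After op 9 (RCL M1): stack=[3,11,0] mem=[0,0,8,0]
After op 10 (push 5): stack=[3,11,0,5] mem=[0,0,8,0]
After op 11 (swap): stack=[3,11,5,0] mem=[0,0,8,0]
After op 12 (*): stack=[3,11,0] mem=[0,0,8,0]
After op 13 (RCL M2): stack=[3,11,0,8] mem=[0,0,8,0]
After op 14 (STO M3): stack=[3,11,0] mem=[0,0,8,8]
After op 15 (STO M0): stack=[3,11] mem=[0,0,8,8]

Answer: 11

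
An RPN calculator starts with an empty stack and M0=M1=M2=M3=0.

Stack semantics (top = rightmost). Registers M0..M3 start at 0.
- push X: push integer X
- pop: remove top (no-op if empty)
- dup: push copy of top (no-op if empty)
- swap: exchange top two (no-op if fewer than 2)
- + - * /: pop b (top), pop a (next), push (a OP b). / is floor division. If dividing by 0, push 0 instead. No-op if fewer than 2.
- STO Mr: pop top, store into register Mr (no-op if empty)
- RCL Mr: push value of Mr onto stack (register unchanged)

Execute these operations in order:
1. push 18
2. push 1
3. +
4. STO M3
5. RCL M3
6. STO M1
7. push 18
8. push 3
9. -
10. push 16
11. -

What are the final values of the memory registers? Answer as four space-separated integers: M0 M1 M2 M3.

Answer: 0 19 0 19

Derivation:
After op 1 (push 18): stack=[18] mem=[0,0,0,0]
After op 2 (push 1): stack=[18,1] mem=[0,0,0,0]
After op 3 (+): stack=[19] mem=[0,0,0,0]
After op 4 (STO M3): stack=[empty] mem=[0,0,0,19]
After op 5 (RCL M3): stack=[19] mem=[0,0,0,19]
After op 6 (STO M1): stack=[empty] mem=[0,19,0,19]
After op 7 (push 18): stack=[18] mem=[0,19,0,19]
After op 8 (push 3): stack=[18,3] mem=[0,19,0,19]
After op 9 (-): stack=[15] mem=[0,19,0,19]
After op 10 (push 16): stack=[15,16] mem=[0,19,0,19]
After op 11 (-): stack=[-1] mem=[0,19,0,19]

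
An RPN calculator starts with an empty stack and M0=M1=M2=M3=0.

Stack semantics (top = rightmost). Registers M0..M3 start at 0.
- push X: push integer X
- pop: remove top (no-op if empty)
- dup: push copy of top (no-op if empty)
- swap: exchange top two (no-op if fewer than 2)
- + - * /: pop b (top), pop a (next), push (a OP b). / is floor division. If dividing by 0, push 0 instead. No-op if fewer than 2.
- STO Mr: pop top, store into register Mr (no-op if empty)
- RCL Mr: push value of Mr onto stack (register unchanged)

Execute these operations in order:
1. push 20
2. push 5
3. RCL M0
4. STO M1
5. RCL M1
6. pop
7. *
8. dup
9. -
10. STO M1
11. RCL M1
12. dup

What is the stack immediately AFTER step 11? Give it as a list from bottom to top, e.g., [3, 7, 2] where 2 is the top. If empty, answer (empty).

After op 1 (push 20): stack=[20] mem=[0,0,0,0]
After op 2 (push 5): stack=[20,5] mem=[0,0,0,0]
After op 3 (RCL M0): stack=[20,5,0] mem=[0,0,0,0]
After op 4 (STO M1): stack=[20,5] mem=[0,0,0,0]
After op 5 (RCL M1): stack=[20,5,0] mem=[0,0,0,0]
After op 6 (pop): stack=[20,5] mem=[0,0,0,0]
After op 7 (*): stack=[100] mem=[0,0,0,0]
After op 8 (dup): stack=[100,100] mem=[0,0,0,0]
After op 9 (-): stack=[0] mem=[0,0,0,0]
After op 10 (STO M1): stack=[empty] mem=[0,0,0,0]
After op 11 (RCL M1): stack=[0] mem=[0,0,0,0]

[0]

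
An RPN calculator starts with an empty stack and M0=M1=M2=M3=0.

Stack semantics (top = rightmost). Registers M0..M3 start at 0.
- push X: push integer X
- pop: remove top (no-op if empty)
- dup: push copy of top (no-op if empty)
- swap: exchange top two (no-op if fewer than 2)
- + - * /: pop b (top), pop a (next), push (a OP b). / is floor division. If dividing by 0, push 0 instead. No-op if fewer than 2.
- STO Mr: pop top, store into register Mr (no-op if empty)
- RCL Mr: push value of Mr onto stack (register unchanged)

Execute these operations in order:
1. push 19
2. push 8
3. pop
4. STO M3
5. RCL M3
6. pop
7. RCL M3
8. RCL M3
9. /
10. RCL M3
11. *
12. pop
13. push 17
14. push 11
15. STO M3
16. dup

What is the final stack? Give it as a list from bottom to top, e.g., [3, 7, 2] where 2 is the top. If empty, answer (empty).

Answer: [17, 17]

Derivation:
After op 1 (push 19): stack=[19] mem=[0,0,0,0]
After op 2 (push 8): stack=[19,8] mem=[0,0,0,0]
After op 3 (pop): stack=[19] mem=[0,0,0,0]
After op 4 (STO M3): stack=[empty] mem=[0,0,0,19]
After op 5 (RCL M3): stack=[19] mem=[0,0,0,19]
After op 6 (pop): stack=[empty] mem=[0,0,0,19]
After op 7 (RCL M3): stack=[19] mem=[0,0,0,19]
After op 8 (RCL M3): stack=[19,19] mem=[0,0,0,19]
After op 9 (/): stack=[1] mem=[0,0,0,19]
After op 10 (RCL M3): stack=[1,19] mem=[0,0,0,19]
After op 11 (*): stack=[19] mem=[0,0,0,19]
After op 12 (pop): stack=[empty] mem=[0,0,0,19]
After op 13 (push 17): stack=[17] mem=[0,0,0,19]
After op 14 (push 11): stack=[17,11] mem=[0,0,0,19]
After op 15 (STO M3): stack=[17] mem=[0,0,0,11]
After op 16 (dup): stack=[17,17] mem=[0,0,0,11]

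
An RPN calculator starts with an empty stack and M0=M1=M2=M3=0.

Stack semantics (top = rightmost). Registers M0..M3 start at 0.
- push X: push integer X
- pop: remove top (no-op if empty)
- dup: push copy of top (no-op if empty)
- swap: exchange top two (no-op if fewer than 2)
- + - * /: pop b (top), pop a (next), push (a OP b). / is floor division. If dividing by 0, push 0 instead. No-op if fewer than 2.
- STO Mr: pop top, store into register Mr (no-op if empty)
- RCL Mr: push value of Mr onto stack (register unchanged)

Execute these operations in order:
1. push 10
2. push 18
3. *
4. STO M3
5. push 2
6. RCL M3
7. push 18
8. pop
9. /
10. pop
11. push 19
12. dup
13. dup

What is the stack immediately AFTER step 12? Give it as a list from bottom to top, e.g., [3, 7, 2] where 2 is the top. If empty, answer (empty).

After op 1 (push 10): stack=[10] mem=[0,0,0,0]
After op 2 (push 18): stack=[10,18] mem=[0,0,0,0]
After op 3 (*): stack=[180] mem=[0,0,0,0]
After op 4 (STO M3): stack=[empty] mem=[0,0,0,180]
After op 5 (push 2): stack=[2] mem=[0,0,0,180]
After op 6 (RCL M3): stack=[2,180] mem=[0,0,0,180]
After op 7 (push 18): stack=[2,180,18] mem=[0,0,0,180]
After op 8 (pop): stack=[2,180] mem=[0,0,0,180]
After op 9 (/): stack=[0] mem=[0,0,0,180]
After op 10 (pop): stack=[empty] mem=[0,0,0,180]
After op 11 (push 19): stack=[19] mem=[0,0,0,180]
After op 12 (dup): stack=[19,19] mem=[0,0,0,180]

[19, 19]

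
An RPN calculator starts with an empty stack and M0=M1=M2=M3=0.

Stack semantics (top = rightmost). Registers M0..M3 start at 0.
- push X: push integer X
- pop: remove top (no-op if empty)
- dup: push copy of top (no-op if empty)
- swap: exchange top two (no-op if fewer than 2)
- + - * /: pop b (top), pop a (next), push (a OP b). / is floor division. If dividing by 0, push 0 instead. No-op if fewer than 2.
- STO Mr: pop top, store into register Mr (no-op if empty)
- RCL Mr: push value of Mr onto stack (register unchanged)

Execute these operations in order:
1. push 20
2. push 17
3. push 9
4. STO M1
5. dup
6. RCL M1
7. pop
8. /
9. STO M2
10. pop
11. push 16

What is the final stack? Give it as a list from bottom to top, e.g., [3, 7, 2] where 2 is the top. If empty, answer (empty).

Answer: [16]

Derivation:
After op 1 (push 20): stack=[20] mem=[0,0,0,0]
After op 2 (push 17): stack=[20,17] mem=[0,0,0,0]
After op 3 (push 9): stack=[20,17,9] mem=[0,0,0,0]
After op 4 (STO M1): stack=[20,17] mem=[0,9,0,0]
After op 5 (dup): stack=[20,17,17] mem=[0,9,0,0]
After op 6 (RCL M1): stack=[20,17,17,9] mem=[0,9,0,0]
After op 7 (pop): stack=[20,17,17] mem=[0,9,0,0]
After op 8 (/): stack=[20,1] mem=[0,9,0,0]
After op 9 (STO M2): stack=[20] mem=[0,9,1,0]
After op 10 (pop): stack=[empty] mem=[0,9,1,0]
After op 11 (push 16): stack=[16] mem=[0,9,1,0]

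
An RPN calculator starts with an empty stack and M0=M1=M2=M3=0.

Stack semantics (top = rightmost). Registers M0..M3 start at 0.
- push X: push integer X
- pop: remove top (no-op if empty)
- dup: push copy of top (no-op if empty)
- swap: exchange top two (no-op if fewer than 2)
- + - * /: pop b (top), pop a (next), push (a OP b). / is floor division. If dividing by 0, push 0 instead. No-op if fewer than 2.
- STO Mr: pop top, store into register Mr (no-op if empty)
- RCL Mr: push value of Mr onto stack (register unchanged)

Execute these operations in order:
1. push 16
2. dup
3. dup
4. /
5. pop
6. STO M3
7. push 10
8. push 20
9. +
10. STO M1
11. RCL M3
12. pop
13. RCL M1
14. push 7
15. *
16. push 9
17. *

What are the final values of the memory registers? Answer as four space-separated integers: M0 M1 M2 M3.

Answer: 0 30 0 16

Derivation:
After op 1 (push 16): stack=[16] mem=[0,0,0,0]
After op 2 (dup): stack=[16,16] mem=[0,0,0,0]
After op 3 (dup): stack=[16,16,16] mem=[0,0,0,0]
After op 4 (/): stack=[16,1] mem=[0,0,0,0]
After op 5 (pop): stack=[16] mem=[0,0,0,0]
After op 6 (STO M3): stack=[empty] mem=[0,0,0,16]
After op 7 (push 10): stack=[10] mem=[0,0,0,16]
After op 8 (push 20): stack=[10,20] mem=[0,0,0,16]
After op 9 (+): stack=[30] mem=[0,0,0,16]
After op 10 (STO M1): stack=[empty] mem=[0,30,0,16]
After op 11 (RCL M3): stack=[16] mem=[0,30,0,16]
After op 12 (pop): stack=[empty] mem=[0,30,0,16]
After op 13 (RCL M1): stack=[30] mem=[0,30,0,16]
After op 14 (push 7): stack=[30,7] mem=[0,30,0,16]
After op 15 (*): stack=[210] mem=[0,30,0,16]
After op 16 (push 9): stack=[210,9] mem=[0,30,0,16]
After op 17 (*): stack=[1890] mem=[0,30,0,16]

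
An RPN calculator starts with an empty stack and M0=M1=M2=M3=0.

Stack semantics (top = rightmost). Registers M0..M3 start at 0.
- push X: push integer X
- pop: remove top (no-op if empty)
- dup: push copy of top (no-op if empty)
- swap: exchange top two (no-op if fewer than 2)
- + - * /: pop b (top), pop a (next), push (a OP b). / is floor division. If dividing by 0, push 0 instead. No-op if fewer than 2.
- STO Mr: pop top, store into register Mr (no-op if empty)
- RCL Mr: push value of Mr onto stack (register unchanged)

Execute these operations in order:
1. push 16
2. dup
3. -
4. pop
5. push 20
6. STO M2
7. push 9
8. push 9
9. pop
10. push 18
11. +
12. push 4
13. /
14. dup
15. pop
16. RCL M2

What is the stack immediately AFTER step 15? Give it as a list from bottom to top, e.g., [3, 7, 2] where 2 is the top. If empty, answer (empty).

After op 1 (push 16): stack=[16] mem=[0,0,0,0]
After op 2 (dup): stack=[16,16] mem=[0,0,0,0]
After op 3 (-): stack=[0] mem=[0,0,0,0]
After op 4 (pop): stack=[empty] mem=[0,0,0,0]
After op 5 (push 20): stack=[20] mem=[0,0,0,0]
After op 6 (STO M2): stack=[empty] mem=[0,0,20,0]
After op 7 (push 9): stack=[9] mem=[0,0,20,0]
After op 8 (push 9): stack=[9,9] mem=[0,0,20,0]
After op 9 (pop): stack=[9] mem=[0,0,20,0]
After op 10 (push 18): stack=[9,18] mem=[0,0,20,0]
After op 11 (+): stack=[27] mem=[0,0,20,0]
After op 12 (push 4): stack=[27,4] mem=[0,0,20,0]
After op 13 (/): stack=[6] mem=[0,0,20,0]
After op 14 (dup): stack=[6,6] mem=[0,0,20,0]
After op 15 (pop): stack=[6] mem=[0,0,20,0]

[6]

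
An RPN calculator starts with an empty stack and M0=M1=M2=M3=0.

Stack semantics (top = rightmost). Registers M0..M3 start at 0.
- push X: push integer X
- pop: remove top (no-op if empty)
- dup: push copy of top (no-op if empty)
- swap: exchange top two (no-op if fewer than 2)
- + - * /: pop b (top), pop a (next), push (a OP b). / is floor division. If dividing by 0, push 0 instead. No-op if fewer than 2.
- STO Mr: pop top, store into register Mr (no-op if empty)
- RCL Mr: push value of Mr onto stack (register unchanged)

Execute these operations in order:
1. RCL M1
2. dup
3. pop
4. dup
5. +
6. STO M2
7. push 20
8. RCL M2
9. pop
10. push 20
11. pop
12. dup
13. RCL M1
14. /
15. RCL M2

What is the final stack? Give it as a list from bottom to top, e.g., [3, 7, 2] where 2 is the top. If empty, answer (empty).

After op 1 (RCL M1): stack=[0] mem=[0,0,0,0]
After op 2 (dup): stack=[0,0] mem=[0,0,0,0]
After op 3 (pop): stack=[0] mem=[0,0,0,0]
After op 4 (dup): stack=[0,0] mem=[0,0,0,0]
After op 5 (+): stack=[0] mem=[0,0,0,0]
After op 6 (STO M2): stack=[empty] mem=[0,0,0,0]
After op 7 (push 20): stack=[20] mem=[0,0,0,0]
After op 8 (RCL M2): stack=[20,0] mem=[0,0,0,0]
After op 9 (pop): stack=[20] mem=[0,0,0,0]
After op 10 (push 20): stack=[20,20] mem=[0,0,0,0]
After op 11 (pop): stack=[20] mem=[0,0,0,0]
After op 12 (dup): stack=[20,20] mem=[0,0,0,0]
After op 13 (RCL M1): stack=[20,20,0] mem=[0,0,0,0]
After op 14 (/): stack=[20,0] mem=[0,0,0,0]
After op 15 (RCL M2): stack=[20,0,0] mem=[0,0,0,0]

Answer: [20, 0, 0]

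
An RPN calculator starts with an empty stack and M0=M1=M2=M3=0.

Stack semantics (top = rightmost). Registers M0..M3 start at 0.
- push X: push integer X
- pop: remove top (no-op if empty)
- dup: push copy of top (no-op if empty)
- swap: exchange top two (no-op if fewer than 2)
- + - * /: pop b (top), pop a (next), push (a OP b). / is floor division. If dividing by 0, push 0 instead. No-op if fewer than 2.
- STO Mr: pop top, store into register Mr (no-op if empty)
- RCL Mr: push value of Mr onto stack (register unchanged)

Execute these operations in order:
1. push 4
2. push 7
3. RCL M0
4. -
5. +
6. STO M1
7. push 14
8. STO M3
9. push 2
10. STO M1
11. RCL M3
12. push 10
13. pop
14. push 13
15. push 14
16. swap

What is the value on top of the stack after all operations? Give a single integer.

Answer: 13

Derivation:
After op 1 (push 4): stack=[4] mem=[0,0,0,0]
After op 2 (push 7): stack=[4,7] mem=[0,0,0,0]
After op 3 (RCL M0): stack=[4,7,0] mem=[0,0,0,0]
After op 4 (-): stack=[4,7] mem=[0,0,0,0]
After op 5 (+): stack=[11] mem=[0,0,0,0]
After op 6 (STO M1): stack=[empty] mem=[0,11,0,0]
After op 7 (push 14): stack=[14] mem=[0,11,0,0]
After op 8 (STO M3): stack=[empty] mem=[0,11,0,14]
After op 9 (push 2): stack=[2] mem=[0,11,0,14]
After op 10 (STO M1): stack=[empty] mem=[0,2,0,14]
After op 11 (RCL M3): stack=[14] mem=[0,2,0,14]
After op 12 (push 10): stack=[14,10] mem=[0,2,0,14]
After op 13 (pop): stack=[14] mem=[0,2,0,14]
After op 14 (push 13): stack=[14,13] mem=[0,2,0,14]
After op 15 (push 14): stack=[14,13,14] mem=[0,2,0,14]
After op 16 (swap): stack=[14,14,13] mem=[0,2,0,14]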